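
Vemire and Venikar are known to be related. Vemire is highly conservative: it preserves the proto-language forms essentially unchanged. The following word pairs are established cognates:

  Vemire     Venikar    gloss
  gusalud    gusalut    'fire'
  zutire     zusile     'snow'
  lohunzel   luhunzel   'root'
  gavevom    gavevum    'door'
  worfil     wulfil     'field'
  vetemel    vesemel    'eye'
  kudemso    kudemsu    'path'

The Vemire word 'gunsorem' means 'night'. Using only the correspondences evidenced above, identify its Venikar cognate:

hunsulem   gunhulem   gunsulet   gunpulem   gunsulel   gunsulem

gunsulem

worfil ~ wulfil — Vemire o corresponds to Venikar u after a consonant, before r.
zutire ~ zusile — Vemire r corresponds to Venikar l between vowels (before a front vowel).
Applying these to Vemire 'gunsorem':
  gunsorem → gunsurem   (o→u after a consonant, before r)
  gunsurem → gunsulem   (r→l between vowels (before a front vowel))
So the Venikar cognate is 'gunsulem'.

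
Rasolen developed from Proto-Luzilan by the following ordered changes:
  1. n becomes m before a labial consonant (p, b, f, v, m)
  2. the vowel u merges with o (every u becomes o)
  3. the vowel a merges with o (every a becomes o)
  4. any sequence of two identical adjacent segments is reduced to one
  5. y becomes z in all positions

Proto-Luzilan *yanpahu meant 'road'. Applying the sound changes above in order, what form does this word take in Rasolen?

zompoho

Rasolen: *yanpahu
  yanpahu → yampahu   [nasal place assimilation]
  yampahu → yampaho   [vowel merger]
  yampaho → yompoho   [vowel merger]
  yompoho (rule 4 does not apply)
  yompoho → zompoho   [unconditioned shift]
  giving Rasolen zompoho.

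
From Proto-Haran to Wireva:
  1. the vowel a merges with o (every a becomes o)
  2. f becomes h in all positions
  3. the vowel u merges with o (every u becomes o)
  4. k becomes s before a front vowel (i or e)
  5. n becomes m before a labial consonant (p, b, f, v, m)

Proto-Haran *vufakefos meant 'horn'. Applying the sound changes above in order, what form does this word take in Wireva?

vohosehos

Wireva: start from *vufakefos.
  rule 1 (vowel merger): vufakefos → vufokefos
  rule 2 (unconditioned shift): vufokefos → vuhokehos
  rule 3 (vowel merger): vuhokehos → vohokehos
  rule 4 (palatalisation): vohokehos → vohosehos
  rule 5: no change — vohosehos
  ⇒ Wireva vohosehos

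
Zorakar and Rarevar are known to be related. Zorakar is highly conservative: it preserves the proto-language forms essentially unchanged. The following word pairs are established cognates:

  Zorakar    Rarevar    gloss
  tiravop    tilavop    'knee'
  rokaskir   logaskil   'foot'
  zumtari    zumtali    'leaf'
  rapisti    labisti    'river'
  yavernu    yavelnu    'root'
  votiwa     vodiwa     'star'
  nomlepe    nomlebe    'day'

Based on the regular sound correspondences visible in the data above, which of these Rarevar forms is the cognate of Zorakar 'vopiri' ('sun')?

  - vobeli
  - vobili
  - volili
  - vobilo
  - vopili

rapisti ~ labisti — Zorakar p corresponds to Rarevar b between vowels (before a front vowel).
zumtari ~ zumtali — Zorakar r corresponds to Rarevar l between vowels (before a front vowel).
Applying these to Zorakar 'vopiri':
  vopiri → vobiri   (p→b between vowels (before a front vowel))
  vobiri → vobili   (r→l between vowels (before a front vowel))
So the Rarevar cognate is 'vobili'.

vobili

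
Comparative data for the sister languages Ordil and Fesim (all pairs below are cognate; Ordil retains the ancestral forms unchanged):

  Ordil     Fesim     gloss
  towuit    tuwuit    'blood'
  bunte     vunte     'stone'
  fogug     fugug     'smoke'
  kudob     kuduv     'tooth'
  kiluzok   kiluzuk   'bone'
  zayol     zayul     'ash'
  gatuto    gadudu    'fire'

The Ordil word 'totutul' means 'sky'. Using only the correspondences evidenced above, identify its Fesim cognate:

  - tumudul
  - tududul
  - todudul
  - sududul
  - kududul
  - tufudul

tududul

towuit ~ tuwuit, fogug ~ fugug — Ordil o corresponds to Fesim u after a consonant, before a consonant other than r, m, n, p, b, f, v.
gatuto ~ gadudu — Ordil t corresponds to Fesim d between vowels (before a back vowel).
Applying these to Ordil 'totutul':
  totutul → tututul   (o→u after a consonant, before a consonant other than r, m, n, p, b, f, v)
  tututul → tudutul   (t→d between vowels (before a back vowel))
  tudutul → tududul   (t→d between vowels (before a back vowel))
So the Fesim cognate is 'tududul'.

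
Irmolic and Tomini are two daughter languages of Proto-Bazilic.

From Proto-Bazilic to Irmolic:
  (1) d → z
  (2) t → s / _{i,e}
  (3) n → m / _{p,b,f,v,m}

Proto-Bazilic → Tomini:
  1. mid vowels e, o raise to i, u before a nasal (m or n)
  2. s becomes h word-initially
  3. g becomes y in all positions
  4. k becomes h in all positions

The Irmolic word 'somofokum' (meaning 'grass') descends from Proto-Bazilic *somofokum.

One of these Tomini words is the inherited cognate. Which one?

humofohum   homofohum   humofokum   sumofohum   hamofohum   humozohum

Tomini: *somofokum > sumofokum > humofokum > humofohum  (by pre-nasal raising, debuccalisation, unconditioned shift)
Among the options, 'humofohum' alone shows every Tomini change applied in order.

humofohum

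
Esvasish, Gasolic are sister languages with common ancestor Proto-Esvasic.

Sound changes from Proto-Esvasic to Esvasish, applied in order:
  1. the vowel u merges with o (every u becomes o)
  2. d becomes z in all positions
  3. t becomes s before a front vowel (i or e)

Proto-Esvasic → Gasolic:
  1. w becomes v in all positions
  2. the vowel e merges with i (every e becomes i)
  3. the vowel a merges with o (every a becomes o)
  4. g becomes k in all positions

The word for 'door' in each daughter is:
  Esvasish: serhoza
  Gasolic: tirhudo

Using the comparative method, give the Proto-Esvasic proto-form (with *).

Position 7: Esvasish has a, Gasolic has o. Esvasish preserves a here (none of its changes turn any other segment into a), so the proto-segment is *a.
Position 6: Esvasish has z, Gasolic has d. Gasolic preserves d here (none of its changes turn any other segment into d), so the proto-segment is *d.
Position 2: Esvasish has e, Gasolic has i. Esvasish preserves e here (none of its changes turn any other segment into e), so the proto-segment is *e.
This points to *terhuda. Verify forward in each daughter:
Esvasish: start from *terhuda.
  rule 1 (vowel merger): terhuda → terhoda
  rule 2 (unconditioned shift): terhoda → terhoza
  rule 3 (palatalisation): terhoza → serhoza
  ⇒ Esvasish serhoza
Gasolic: *terhuda
  terhuda (rule 1 does not apply)
  terhuda → tirhuda   [vowel merger]
  tirhuda → tirhudo   [vowel merger]
  tirhudo (rule 4 does not apply)
  giving Gasolic tirhudo.
Only *terhuda yields all of Esvasish serhoza, Gasolic tirhudo.

*terhuda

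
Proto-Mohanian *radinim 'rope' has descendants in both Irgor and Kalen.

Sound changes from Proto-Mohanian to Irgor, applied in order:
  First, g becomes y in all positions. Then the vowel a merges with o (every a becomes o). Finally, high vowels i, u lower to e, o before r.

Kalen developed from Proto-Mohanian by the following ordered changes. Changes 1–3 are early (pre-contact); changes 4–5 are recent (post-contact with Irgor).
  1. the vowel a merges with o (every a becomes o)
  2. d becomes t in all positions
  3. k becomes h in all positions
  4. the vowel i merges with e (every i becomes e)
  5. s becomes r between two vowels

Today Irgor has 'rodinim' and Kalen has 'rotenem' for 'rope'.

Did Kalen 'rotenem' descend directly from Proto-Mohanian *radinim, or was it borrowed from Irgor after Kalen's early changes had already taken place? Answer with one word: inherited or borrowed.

inherited

If inherited, *radinim would pass through all of Kalen's changes:
Kalen: start from *radinim.
  rule 1 (vowel merger): radinim → rodinim
  rule 2 (unconditioned shift): rodinim → rotinim
  rule 3: no change — rotinim
  rule 4 (vowel merger): rotinim → rotenem
  rule 5: no change — rotenem
  ⇒ Kalen rotenem
If borrowed from Irgor 'rodinim' after the early changes, it would undergo only the recent ones:
  rule 4 (vowel merger): rodinim → rodenem
  rule 5 (rhotacism): no change (rodenem)
  ⇒ as a loan: rodenem
Kalen 'rotenem' matches the inherited outcome exactly, so it is an inherited cognate, not a loan.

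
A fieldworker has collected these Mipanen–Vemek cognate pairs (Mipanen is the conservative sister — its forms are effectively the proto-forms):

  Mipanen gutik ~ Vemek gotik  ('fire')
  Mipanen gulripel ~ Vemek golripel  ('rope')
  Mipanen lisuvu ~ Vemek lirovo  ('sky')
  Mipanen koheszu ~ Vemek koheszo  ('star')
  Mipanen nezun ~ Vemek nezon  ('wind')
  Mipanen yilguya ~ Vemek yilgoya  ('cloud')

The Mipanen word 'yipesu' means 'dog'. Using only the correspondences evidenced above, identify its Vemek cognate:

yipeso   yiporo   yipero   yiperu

lisuvu ~ lirovo — Mipanen s corresponds to Vemek r between vowels (before a back vowel).
lisuvu ~ lirovo, koheszu ~ koheszo — Mipanen u corresponds to Vemek o word-finally.
Applying these to Mipanen 'yipesu':
  yipesu → yiperu   (s→r between vowels (before a back vowel))
  yiperu → yipero   (u→o word-finally)
So the Vemek cognate is 'yipero'.

yipero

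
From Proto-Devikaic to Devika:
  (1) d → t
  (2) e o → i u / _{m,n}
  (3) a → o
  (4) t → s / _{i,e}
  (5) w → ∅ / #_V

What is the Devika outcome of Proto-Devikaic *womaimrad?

umoimrot

Devika: start from *womaimrad.
  rule 1 (unconditioned shift): womaimrad → womaimrat
  rule 2 (pre-nasal raising): womaimrat → wumaimrat
  rule 3 (vowel merger): wumaimrat → wumoimrot
  rule 4: no change — wumoimrot
  rule 5 (glide loss): wumoimrot → umoimrot
  ⇒ Devika umoimrot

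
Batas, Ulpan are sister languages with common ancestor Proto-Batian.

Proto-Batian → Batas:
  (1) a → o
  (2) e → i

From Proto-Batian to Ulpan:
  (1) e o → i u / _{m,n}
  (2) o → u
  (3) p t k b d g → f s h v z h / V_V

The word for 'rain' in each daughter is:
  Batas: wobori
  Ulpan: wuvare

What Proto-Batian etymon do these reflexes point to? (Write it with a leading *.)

*wobare

Position 4: Batas has o, Ulpan has a. Ulpan preserves a here (none of its changes turn any other segment into a), so the proto-segment is *a.
Position 2: Batas has o, Ulpan has u. Taking the neighbouring segments as reconstructed: Batas o could go back to *a or *o; Ulpan u could go back to *o or *u — the one source consistent with every daughter is *o.
Position 6: Batas has i, Ulpan has e. Ulpan preserves e here (none of its changes turn any other segment into e), so the proto-segment is *e.
This points to *wobare. Verify forward in each daughter:
Batas: *wobare > wobore > wobori  (by vowel merger, vowel merger)
Ulpan: start from *wobare.
  rule 1: no change — wobare
  rule 2 (vowel merger): wobare → wubare
  rule 3 (intervocalic lenition): wubare → wuvare
  ⇒ Ulpan wuvare
*wobare is the unique common source.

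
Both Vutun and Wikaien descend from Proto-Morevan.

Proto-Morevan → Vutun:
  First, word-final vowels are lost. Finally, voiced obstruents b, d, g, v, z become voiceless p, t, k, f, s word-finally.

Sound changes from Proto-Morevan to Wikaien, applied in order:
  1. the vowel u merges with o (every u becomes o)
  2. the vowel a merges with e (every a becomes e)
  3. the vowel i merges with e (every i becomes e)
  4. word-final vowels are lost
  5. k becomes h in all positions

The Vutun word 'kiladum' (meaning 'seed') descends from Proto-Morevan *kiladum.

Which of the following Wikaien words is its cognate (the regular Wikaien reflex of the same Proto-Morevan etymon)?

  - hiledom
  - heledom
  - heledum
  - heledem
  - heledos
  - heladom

heledom

Wikaien: start from *kiladum.
  rule 1 (vowel merger): kiladum → kiladom
  rule 2 (vowel merger): kiladom → kiledom
  rule 3 (vowel merger): kiledom → keledom
  rule 4: no change — keledom
  rule 5 (unconditioned shift): keledom → heledom
  ⇒ Wikaien heledom
The other candidates each miss or misapply at least one Wikaien change.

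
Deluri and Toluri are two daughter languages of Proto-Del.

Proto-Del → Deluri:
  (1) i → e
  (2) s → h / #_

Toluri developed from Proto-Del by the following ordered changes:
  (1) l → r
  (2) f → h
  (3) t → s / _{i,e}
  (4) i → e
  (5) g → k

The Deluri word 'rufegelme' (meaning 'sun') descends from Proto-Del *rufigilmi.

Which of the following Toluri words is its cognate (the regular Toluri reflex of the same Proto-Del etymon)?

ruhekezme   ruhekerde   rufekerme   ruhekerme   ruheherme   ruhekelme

Toluri: *rufigilmi > rufigirmi > ruhigirmi > ruhegerme > ruhekerme  (by unconditioned shift, unconditioned shift, vowel merger, unconditioned shift)

ruhekerme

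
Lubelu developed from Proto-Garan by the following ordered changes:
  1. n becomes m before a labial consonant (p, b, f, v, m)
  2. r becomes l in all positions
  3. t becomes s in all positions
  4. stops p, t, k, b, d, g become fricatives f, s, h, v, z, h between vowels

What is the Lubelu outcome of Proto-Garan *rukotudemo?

luhosuzemo

Lubelu: start from *rukotudemo.
  rule 1: no change — rukotudemo
  rule 2 (unconditioned shift): rukotudemo → lukotudemo
  rule 3 (unconditioned shift): lukotudemo → lukosudemo
  rule 4 (intervocalic lenition): lukosudemo → luhosuzemo
  ⇒ Lubelu luhosuzemo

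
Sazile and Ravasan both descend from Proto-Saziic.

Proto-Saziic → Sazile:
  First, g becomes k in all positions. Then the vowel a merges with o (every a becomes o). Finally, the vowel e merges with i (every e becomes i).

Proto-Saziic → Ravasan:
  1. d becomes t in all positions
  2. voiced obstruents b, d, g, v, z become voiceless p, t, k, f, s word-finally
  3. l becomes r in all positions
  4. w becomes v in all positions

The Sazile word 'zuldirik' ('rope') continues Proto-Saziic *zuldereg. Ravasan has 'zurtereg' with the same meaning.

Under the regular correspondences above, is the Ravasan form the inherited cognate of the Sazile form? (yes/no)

Derive the expected Ravasan reflex of *zuldereg:
Ravasan: *zuldereg > zultereg > zulterek > zurterek  (by unconditioned shift, final devoicing, unconditioned shift)
The regular Ravasan reflex would be 'zurterek', but the attested form is 'zurtereg'. The correspondence is irregular, so they are not cognates (the Ravasan form has a different source).

no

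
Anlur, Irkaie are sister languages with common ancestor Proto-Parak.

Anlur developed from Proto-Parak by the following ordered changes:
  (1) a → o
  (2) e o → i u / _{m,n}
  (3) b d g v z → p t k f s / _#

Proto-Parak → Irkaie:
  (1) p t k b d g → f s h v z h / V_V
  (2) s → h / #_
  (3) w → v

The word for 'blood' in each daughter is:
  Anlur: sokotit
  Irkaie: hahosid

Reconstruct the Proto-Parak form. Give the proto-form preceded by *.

Position 2: Anlur has o, Irkaie has a. Irkaie preserves a here (none of its changes turn any other segment into a), so the proto-segment is *a.
Position 5: Anlur has t, Irkaie has s. Taking the neighbouring segments as reconstructed: Anlur t can only go back to *t; Irkaie s could go back to *t or *s — the one source consistent with every daughter is *t.
Continuing position by position gives *sakotid; check it forward:
Anlur: *sakotid > sokotid > sokotit  (by vowel merger, final devoicing)
Irkaie: *sakotid > sahosid > hahosid  (by intervocalic lenition, debuccalisation)
Only *sakotid yields all of Anlur sokotit, Irkaie hahosid.

*sakotid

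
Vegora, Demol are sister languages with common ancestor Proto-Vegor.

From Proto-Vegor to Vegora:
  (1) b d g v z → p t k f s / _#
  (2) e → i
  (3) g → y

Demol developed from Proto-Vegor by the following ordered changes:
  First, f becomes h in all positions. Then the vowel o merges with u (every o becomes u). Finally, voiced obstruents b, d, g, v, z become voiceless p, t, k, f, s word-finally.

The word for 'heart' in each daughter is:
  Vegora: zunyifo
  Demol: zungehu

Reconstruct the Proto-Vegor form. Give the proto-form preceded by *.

*zungefo

Position 7: Vegora has o, Demol has u. Vegora preserves o here (none of its changes turn any other segment into o), so the proto-segment is *o.
Position 6: Vegora has f, Demol has h. Taking the neighbouring segments as reconstructed: Vegora f can only go back to *f; Demol h could go back to *f or *h — the one source consistent with every daughter is *f.
Position 5: Vegora has i, Demol has e. Demol preserves e here (none of its changes turn any other segment into e), so the proto-segment is *e.
Verify the candidate proto-form against each daughter:
Vegora: *zungefo > zungifo > zunyifo  (by vowel merger, unconditioned shift)
Demol: *zungefo
  zungefo → zungeho   [unconditioned shift]
  zungeho → zungehu   [vowel merger]
  zungehu (rule 3 does not apply)
  giving Demol zungehu.
Only *zungefo yields all of Vegora zunyifo, Demol zungehu.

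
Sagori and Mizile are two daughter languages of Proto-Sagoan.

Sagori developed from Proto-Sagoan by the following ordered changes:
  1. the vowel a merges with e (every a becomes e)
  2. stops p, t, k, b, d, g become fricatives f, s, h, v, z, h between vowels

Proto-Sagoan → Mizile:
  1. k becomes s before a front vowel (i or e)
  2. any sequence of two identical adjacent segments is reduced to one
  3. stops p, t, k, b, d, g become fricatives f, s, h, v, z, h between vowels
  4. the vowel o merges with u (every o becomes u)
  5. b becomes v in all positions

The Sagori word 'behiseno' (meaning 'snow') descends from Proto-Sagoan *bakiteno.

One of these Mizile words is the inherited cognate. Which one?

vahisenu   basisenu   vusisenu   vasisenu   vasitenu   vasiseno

vasisenu

Mizile: *bakiteno
  bakiteno → basiteno   [palatalisation]
  basiteno (rule 2 does not apply)
  basiteno → basiseno   [intervocalic lenition]
  basiseno → basisenu   [vowel merger]
  basisenu → vasisenu   [unconditioned shift]
  giving Mizile vasisenu.
Among the options, 'vasisenu' alone shows every Mizile change applied in order.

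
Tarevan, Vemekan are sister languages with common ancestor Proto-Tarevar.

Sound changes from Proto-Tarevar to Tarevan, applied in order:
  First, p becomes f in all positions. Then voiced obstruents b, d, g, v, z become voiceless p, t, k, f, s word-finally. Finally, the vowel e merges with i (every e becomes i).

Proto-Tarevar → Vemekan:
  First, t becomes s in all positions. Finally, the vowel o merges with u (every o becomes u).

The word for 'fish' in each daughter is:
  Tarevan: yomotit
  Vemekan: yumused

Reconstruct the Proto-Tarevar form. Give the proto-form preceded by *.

Position 4: Tarevan has o, Vemekan has u. Tarevan preserves o here (none of its changes turn any other segment into o), so the proto-segment is *o.
Position 5: Tarevan has t, Vemekan has s. Taking the neighbouring segments as reconstructed: Tarevan t can only go back to *t; Vemekan s could go back to *t or *s — the one source consistent with every daughter is *t.
Verify the candidate proto-form against each daughter:
Tarevan: start from *yomoted.
  rule 1: no change — yomoted
  rule 2 (final devoicing): yomoted → yomotet
  rule 3 (vowel merger): yomotet → yomotit
  ⇒ Tarevan yomotit
Vemekan: *yomoted
  yomoted → yomosed   [unconditioned shift]
  yomosed → yumused   [vowel merger]
  giving Vemekan yumused.
Only *yomoted yields all of Tarevan yomotit, Vemekan yumused.

*yomoted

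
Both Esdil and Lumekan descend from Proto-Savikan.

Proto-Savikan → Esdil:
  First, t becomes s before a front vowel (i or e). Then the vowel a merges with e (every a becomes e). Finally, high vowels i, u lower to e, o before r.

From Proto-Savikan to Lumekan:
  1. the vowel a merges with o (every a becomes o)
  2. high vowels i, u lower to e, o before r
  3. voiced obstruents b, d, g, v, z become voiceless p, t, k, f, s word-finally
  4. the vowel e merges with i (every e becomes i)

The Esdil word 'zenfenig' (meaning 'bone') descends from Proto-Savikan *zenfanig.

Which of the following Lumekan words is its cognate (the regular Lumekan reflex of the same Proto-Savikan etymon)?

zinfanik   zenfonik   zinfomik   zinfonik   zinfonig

zinfonik

Lumekan: *zenfanig > zenfonig > zenfonik > zinfonik  (by vowel merger, final devoicing, vowel merger)
Only 'zinfonik' matches the regular Lumekan development of *zenfanig.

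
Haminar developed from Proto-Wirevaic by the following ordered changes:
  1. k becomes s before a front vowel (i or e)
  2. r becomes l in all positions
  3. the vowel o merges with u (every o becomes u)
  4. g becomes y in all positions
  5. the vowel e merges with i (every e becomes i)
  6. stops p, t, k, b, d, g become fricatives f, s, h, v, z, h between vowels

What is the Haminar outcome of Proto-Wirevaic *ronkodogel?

lunkuzuyil

Haminar: start from *ronkodogel.
  rule 1: no change — ronkodogel
  rule 2 (unconditioned shift): ronkodogel → lonkodogel
  rule 3 (vowel merger): lonkodogel → lunkudugel
  rule 4 (unconditioned shift): lunkudugel → lunkuduyel
  rule 5 (vowel merger): lunkuduyel → lunkuduyil
  rule 6 (intervocalic lenition): lunkuduyil → lunkuzuyil
  ⇒ Haminar lunkuzuyil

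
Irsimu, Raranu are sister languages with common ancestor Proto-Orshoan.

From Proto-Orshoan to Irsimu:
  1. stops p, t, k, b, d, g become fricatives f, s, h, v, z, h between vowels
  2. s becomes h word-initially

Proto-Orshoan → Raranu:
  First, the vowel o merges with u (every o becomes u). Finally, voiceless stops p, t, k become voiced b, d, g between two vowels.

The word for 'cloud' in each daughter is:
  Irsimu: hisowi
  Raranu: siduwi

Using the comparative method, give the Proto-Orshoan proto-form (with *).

*sitowi

Position 4: Irsimu has o, Raranu has u. Irsimu preserves o here (none of its changes turn any other segment into o), so the proto-segment is *o.
Position 1: Irsimu has h, Raranu has s. Raranu preserves s here (none of its changes turn any other segment into s), so the proto-segment is *s.
Verify the candidate proto-form against each daughter:
Irsimu: *sitowi
  sitowi → sisowi   [intervocalic lenition]
  sisowi → hisowi   [debuccalisation]
  giving Irsimu hisowi.
Raranu: *sitowi
  sitowi → situwi   [vowel merger]
  situwi → siduwi   [intervocalic voicing]
  giving Raranu siduwi.
No other proto-form is consistent with every reflex, so the reconstruction is *sitowi.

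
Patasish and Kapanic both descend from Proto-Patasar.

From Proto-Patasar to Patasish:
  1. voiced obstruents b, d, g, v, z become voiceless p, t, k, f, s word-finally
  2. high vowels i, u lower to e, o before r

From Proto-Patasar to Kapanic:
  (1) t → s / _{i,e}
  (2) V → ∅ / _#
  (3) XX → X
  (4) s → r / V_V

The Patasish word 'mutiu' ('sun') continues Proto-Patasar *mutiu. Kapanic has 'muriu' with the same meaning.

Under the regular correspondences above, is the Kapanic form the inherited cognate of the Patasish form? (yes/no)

no

Derive the expected Kapanic reflex of *mutiu:
Kapanic: *mutiu
  mutiu → musiu   [palatalisation]
  musiu → musi   [apocope]
  musi (rule 3 does not apply)
  musi → muri   [rhotacism]
  giving Kapanic muri.
The regular Kapanic reflex would be 'muri', but the attested form is 'muriu'. The correspondence is irregular, so they are not cognates (the Kapanic form has a different source).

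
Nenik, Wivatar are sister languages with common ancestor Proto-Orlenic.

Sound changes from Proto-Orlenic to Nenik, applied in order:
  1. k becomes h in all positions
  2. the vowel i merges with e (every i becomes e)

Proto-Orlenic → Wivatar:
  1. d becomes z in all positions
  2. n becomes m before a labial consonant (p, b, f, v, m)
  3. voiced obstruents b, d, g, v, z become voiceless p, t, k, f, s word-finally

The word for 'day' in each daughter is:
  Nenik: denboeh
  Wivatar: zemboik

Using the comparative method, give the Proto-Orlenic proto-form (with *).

Position 6: Nenik has e, Wivatar has i. Wivatar preserves i here (none of its changes turn any other segment into i), so the proto-segment is *i.
Position 1: Nenik has d, Wivatar has z. Nenik preserves d here (none of its changes turn any other segment into d), so the proto-segment is *d.
Position 7: Nenik has h, Wivatar has k. Taking the neighbouring segments as reconstructed: Nenik h could go back to *k or *h; Wivatar k could go back to *k or *g — the one source consistent with every daughter is *k.
Verify the candidate proto-form against each daughter:
Nenik: start from *denboik.
  rule 1 (unconditioned shift): denboik → denboih
  rule 2 (vowel merger): denboih → denboeh
  ⇒ Nenik denboeh
Wivatar: *denboik > zenboik > zemboik  (by unconditioned shift, nasal place assimilation)
*denboik is the unique common source.

*denboik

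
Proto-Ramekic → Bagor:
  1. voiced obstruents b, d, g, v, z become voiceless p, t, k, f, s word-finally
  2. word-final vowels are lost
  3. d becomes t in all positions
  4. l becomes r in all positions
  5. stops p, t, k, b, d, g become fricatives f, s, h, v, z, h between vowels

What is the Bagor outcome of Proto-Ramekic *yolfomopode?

yorfomofot

Bagor: start from *yolfomopode.
  rule 1: no change — yolfomopode
  rule 2 (apocope): yolfomopode → yolfomopod
  rule 3 (unconditioned shift): yolfomopod → yolfomopot
  rule 4 (unconditioned shift): yolfomopot → yorfomopot
  rule 5 (intervocalic lenition): yorfomopot → yorfomofot
  ⇒ Bagor yorfomofot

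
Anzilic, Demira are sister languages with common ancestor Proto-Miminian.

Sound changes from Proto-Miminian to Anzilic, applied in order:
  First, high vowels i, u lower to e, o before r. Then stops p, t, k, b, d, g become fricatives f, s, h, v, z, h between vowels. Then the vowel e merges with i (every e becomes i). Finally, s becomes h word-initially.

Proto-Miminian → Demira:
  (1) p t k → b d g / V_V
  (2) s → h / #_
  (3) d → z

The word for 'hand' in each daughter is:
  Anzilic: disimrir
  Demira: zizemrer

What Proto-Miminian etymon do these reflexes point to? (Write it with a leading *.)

*ditemrer

Position 1: Anzilic has d, Demira has z. Anzilic preserves d here (none of its changes turn any other segment into d), so the proto-segment is *d.
Position 3: Anzilic has s, Demira has z. Taking the neighbouring segments as reconstructed: Anzilic s could go back to *t or *s; Demira z could go back to *t or *d or *z — the one source consistent with every daughter is *t.
Verify the candidate proto-form against each daughter:
Anzilic: start from *ditemrer.
  rule 1: no change — ditemrer
  rule 2 (intervocalic lenition): ditemrer → disemrer
  rule 3 (vowel merger): disemrer → disimrir
  rule 4: no change — disimrir
  ⇒ Anzilic disimrir
Demira: *ditemrer
  ditemrer → didemrer   [intervocalic voicing]
  didemrer (rule 2 does not apply)
  didemrer → zizemrer   [unconditioned shift]
  giving Demira zizemrer.
Only *ditemrer yields all of Anzilic disimrir, Demira zizemrer.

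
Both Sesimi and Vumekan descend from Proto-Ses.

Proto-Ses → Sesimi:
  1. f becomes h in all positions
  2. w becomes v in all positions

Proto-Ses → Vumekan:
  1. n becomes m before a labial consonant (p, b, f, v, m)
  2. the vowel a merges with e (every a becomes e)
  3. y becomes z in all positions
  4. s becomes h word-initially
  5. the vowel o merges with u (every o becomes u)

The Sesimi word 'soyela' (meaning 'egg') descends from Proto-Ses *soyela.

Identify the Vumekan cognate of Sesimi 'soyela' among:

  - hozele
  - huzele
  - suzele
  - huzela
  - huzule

huzele

Vumekan: *soyela > soyele > sozele > hozele > huzele  (by vowel merger, unconditioned shift, debuccalisation, vowel merger)
Only 'huzele' matches the regular Vumekan development of *soyela.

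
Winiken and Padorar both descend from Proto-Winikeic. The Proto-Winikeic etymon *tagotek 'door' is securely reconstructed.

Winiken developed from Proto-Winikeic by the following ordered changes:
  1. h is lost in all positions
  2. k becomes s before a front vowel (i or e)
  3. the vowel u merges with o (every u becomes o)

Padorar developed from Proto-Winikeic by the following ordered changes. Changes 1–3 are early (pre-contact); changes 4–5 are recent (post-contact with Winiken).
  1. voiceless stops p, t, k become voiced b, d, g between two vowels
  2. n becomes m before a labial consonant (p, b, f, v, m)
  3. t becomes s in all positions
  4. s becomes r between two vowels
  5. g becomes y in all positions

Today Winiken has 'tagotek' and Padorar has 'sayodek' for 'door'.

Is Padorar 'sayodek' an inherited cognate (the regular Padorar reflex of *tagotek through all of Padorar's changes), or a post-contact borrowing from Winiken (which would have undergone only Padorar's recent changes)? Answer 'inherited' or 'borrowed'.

inherited

If inherited, *tagotek would pass through all of Padorar's changes:
Padorar: start from *tagotek.
  rule 1 (intervocalic voicing): tagotek → tagodek
  rule 2: no change — tagodek
  rule 3 (unconditioned shift): tagodek → sagodek
  rule 4: no change — sagodek
  rule 5 (unconditioned shift): sagodek → sayodek
  ⇒ Padorar sayodek
If borrowed from Winiken 'tagotek' after the early changes, it would undergo only the recent ones:
  rule 4 (rhotacism): no change (tagotek)
  rule 5 (unconditioned shift): tagotek → tayotek
  ⇒ as a loan: tayotek
Padorar 'sayodek' matches the inherited outcome exactly, so it is an inherited cognate, not a loan.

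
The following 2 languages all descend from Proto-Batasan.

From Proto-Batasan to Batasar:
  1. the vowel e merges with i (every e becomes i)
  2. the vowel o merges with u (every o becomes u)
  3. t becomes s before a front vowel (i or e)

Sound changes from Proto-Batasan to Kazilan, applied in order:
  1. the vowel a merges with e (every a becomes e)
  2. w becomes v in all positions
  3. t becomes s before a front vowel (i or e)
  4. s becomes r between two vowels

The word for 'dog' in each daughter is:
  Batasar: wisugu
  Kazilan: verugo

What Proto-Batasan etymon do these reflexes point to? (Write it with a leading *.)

Position 2: Batasar has i, Kazilan has e. Taking the neighbouring segments as reconstructed: Batasar i could go back to *e or *i; Kazilan e could go back to *a or *e — the one source consistent with every daughter is *e.
Position 1: Batasar has w, Kazilan has v. Batasar preserves w here (none of its changes turn any other segment into w), so the proto-segment is *w.
Position 6: Batasar has u, Kazilan has o. Kazilan preserves o here (none of its changes turn any other segment into o), so the proto-segment is *o.
Continuing position by position gives *wesugo; check it forward:
Batasar: *wesugo > wisugo > wisugu  (by vowel merger, vowel merger)
Kazilan: *wesugo > vesugo > verugo  (by unconditioned shift, rhotacism)
No other proto-form is consistent with every reflex, so the reconstruction is *wesugo.

*wesugo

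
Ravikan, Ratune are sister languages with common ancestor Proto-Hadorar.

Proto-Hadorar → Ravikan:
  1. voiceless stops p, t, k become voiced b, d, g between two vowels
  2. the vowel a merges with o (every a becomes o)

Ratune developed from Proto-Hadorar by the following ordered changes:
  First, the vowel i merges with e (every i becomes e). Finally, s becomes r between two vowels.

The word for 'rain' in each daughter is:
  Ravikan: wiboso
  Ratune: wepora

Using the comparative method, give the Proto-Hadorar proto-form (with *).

Position 5: Ravikan has s, Ratune has r. Ravikan preserves s here (none of its changes turn any other segment into s), so the proto-segment is *s.
Position 6: Ravikan has o, Ratune has a. Ratune preserves a here (none of its changes turn any other segment into a), so the proto-segment is *a.
Position 2: Ravikan has i, Ratune has e. Ravikan preserves i here (none of its changes turn any other segment into i), so the proto-segment is *i.
Continuing position by position gives *wiposa; check it forward:
Ravikan: *wiposa
  wiposa → wibosa   [intervocalic voicing]
  wibosa → wiboso   [vowel merger]
  giving Ravikan wiboso.
Ratune: *wiposa
  wiposa → weposa   [vowel merger]
  weposa → wepora   [rhotacism]
  giving Ratune wepora.
*wiposa is the unique common source.

*wiposa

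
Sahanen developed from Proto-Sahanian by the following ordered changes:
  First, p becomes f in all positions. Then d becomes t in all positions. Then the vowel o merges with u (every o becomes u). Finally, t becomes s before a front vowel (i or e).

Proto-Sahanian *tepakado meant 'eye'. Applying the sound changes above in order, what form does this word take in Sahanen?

sefakatu

Sahanen: *tepakado
  tepakado → tefakado   [unconditioned shift]
  tefakado → tefakato   [unconditioned shift]
  tefakato → tefakatu   [vowel merger]
  tefakatu → sefakatu   [palatalisation]
  giving Sahanen sefakatu.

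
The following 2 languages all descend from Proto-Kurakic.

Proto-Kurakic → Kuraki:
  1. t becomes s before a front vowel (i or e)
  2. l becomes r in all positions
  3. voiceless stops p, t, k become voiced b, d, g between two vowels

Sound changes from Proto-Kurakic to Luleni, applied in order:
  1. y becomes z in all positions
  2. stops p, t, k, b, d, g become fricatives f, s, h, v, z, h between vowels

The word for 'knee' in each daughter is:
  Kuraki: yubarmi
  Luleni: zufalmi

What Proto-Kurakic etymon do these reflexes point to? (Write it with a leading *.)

Position 5: Kuraki has r, Luleni has l. Luleni preserves l here (none of its changes turn any other segment into l), so the proto-segment is *l.
Position 3: Kuraki has b, Luleni has f. Taking the neighbouring segments as reconstructed: Kuraki b could go back to *p or *b; Luleni f could go back to *p or *f — the one source consistent with every daughter is *p.
This points to *yupalmi. Verify forward in each daughter:
Kuraki: start from *yupalmi.
  rule 1: no change — yupalmi
  rule 2 (unconditioned shift): yupalmi → yuparmi
  rule 3 (intervocalic voicing): yuparmi → yubarmi
  ⇒ Kuraki yubarmi
Luleni: *yupalmi
  yupalmi → zupalmi   [unconditioned shift]
  zupalmi → zufalmi   [intervocalic lenition]
  giving Luleni zufalmi.
*yupalmi is the unique common source.

*yupalmi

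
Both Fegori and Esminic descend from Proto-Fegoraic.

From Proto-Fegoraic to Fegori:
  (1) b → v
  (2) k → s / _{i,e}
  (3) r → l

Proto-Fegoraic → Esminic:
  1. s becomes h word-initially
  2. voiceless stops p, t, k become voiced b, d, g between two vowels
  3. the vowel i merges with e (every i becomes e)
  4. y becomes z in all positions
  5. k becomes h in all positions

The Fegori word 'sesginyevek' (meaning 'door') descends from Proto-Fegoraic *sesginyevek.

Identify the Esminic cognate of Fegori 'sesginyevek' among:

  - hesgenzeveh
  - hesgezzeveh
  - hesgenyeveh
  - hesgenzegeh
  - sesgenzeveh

hesgenzeveh

Esminic: start from *sesginyevek.
  rule 1 (debuccalisation): sesginyevek → hesginyevek
  rule 2: no change — hesginyevek
  rule 3 (vowel merger): hesginyevek → hesgenyevek
  rule 4 (unconditioned shift): hesgenyevek → hesgenzevek
  rule 5 (unconditioned shift): hesgenzevek → hesgenzeveh
  ⇒ Esminic hesgenzeveh
Among the options, 'hesgenzeveh' alone shows every Esminic change applied in order.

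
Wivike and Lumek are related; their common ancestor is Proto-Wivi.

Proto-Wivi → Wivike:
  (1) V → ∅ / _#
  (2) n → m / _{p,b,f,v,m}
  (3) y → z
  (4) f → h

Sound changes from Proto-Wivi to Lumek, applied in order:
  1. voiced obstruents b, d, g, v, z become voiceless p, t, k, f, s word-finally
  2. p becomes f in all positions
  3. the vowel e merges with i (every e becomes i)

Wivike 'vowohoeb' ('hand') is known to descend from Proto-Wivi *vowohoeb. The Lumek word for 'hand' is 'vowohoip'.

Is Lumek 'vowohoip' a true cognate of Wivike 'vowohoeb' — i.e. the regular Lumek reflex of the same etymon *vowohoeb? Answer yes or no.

no

Derive the expected Lumek reflex of *vowohoeb:
Lumek: *vowohoeb > vowohoep > vowohoef > vowohoif  (by final devoicing, unconditioned shift, vowel merger)
The regular Lumek reflex would be 'vowohoif', but the attested form is 'vowohoip'. The correspondence is irregular, so they are not cognates (the Lumek form has a different source).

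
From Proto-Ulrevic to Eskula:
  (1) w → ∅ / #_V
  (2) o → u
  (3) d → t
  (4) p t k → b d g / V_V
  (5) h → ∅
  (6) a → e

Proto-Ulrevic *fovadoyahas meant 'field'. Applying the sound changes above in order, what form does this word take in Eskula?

fuveduyees

Eskula: start from *fovadoyahas.
  rule 1: no change — fovadoyahas
  rule 2 (vowel merger): fovadoyahas → fuvaduyahas
  rule 3 (unconditioned shift): fuvaduyahas → fuvatuyahas
  rule 4 (intervocalic voicing): fuvatuyahas → fuvaduyahas
  rule 5 (h-loss): fuvaduyahas → fuvaduyaas
  rule 6 (vowel merger): fuvaduyaas → fuveduyees
  ⇒ Eskula fuveduyees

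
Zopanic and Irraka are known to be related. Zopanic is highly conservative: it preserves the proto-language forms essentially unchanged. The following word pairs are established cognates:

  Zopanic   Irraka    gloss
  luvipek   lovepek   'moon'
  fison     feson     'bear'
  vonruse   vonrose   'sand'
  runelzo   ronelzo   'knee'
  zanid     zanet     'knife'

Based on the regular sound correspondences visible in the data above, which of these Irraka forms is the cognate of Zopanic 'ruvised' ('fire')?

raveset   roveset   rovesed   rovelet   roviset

luvipek ~ lovepek — Zopanic u corresponds to Irraka o after a consonant, before a labial obstruent.
fison ~ feson, zanid ~ zanet — Zopanic i corresponds to Irraka e after a consonant, before a consonant other than r, m, n, p, b, f, v.
zanid ~ zanet — Zopanic d corresponds to Irraka t word-finally.
Applying these to Zopanic 'ruvised':
  ruvised → rovised   (u→o after a consonant, before a labial obstruent)
  rovised → rovesed   (i→e after a consonant, before a consonant other than r, m, n, p, b, f, v)
  rovesed → roveset   (d→t word-finally)
So the Irraka cognate is 'roveset'.

roveset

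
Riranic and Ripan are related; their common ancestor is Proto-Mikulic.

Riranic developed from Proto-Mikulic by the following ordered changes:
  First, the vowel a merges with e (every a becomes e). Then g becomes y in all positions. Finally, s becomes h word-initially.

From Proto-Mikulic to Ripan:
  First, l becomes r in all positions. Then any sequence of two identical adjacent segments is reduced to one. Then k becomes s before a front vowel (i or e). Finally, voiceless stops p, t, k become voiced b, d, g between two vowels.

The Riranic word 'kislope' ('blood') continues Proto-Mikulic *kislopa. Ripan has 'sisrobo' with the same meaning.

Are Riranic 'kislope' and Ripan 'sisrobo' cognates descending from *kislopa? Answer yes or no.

no

Derive the expected Ripan reflex of *kislopa:
Ripan: *kislopa
  kislopa → kisropa   [unconditioned shift]
  kisropa (rule 2 does not apply)
  kisropa → sisropa   [palatalisation]
  sisropa → sisroba   [intervocalic voicing]
  giving Ripan sisroba.
The regular Ripan reflex would be 'sisroba', but the attested form is 'sisrobo'. The correspondence is irregular, so they are not cognates (the Ripan form has a different source).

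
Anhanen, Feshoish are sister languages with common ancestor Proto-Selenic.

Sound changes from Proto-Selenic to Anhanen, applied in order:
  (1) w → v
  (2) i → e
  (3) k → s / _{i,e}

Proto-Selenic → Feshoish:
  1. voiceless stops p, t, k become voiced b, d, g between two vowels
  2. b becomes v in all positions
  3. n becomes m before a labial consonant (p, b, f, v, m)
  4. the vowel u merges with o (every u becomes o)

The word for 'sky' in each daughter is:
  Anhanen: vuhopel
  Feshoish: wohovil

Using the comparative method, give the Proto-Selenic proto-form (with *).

Position 6: Anhanen has e, Feshoish has i. Feshoish preserves i here (none of its changes turn any other segment into i), so the proto-segment is *i.
Position 2: Anhanen has u, Feshoish has o. Anhanen preserves u here (none of its changes turn any other segment into u), so the proto-segment is *u.
Position 5: Anhanen has p, Feshoish has v. Anhanen preserves p here (none of its changes turn any other segment into p), so the proto-segment is *p.
Continuing position by position gives *wuhopil; check it forward:
Anhanen: *wuhopil > vuhopil > vuhopel  (by unconditioned shift, vowel merger)
Feshoish: *wuhopil
  wuhopil → wuhobil   [intervocalic voicing]
  wuhobil → wuhovil   [unconditioned shift]
  wuhovil (rule 3 does not apply)
  wuhovil → wohovil   [vowel merger]
  giving Feshoish wohovil.
Only *wuhopil yields all of Anhanen vuhopel, Feshoish wohovil.

*wuhopil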